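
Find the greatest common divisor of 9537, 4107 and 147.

3

9537 = 3 · 11 · 17²; 4107 = 3 · 37²; 147 = 3 · 7²
gcd takes min exponent of each prime: 3 = 3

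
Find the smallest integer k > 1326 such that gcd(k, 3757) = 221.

1547

gcd(k, 3757) = 221 forces 221 | k; write k = 221s. Then gcd(221s, 221·17) = 221·gcd(s, 17), so need gcd(s, 17) = 1.
221s > 1326 gives s ≥ 7. The least s ≥ 7 coprime to 17 is 7, so k = 221·7 = 1547.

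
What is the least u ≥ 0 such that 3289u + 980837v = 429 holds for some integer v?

Euclid: 980837 = 298·3289 + 715; 3289 = 4·715 + 429; 715 = 1·429 + 286; 429 = 1·286 + 143; 286 = 2·143 + 0 → gcd = 143; 429 = 143·3.
Back-substitution yields 3289·(2684) + 980837·(-9) = 143, so one solution is u = 2684·3 = 8052, v = -9·3 = -27.
Solutions in u differ by 980837/143 = 6859; the one in [0, 6859) is 8052 mod 6859 = 1193.

1193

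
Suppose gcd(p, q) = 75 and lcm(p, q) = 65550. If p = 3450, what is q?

1425

p·q = gcd·lcm = 75·65550 = 4916250, so q = 4916250/3450 = 1425.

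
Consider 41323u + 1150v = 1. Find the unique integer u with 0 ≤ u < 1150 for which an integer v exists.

gcd(41323, 1150) = 1 (Euclid: 41323 = 35·1150 + 1073; 1150 = 1·1073 + 77; 1073 = 13·77 + 72; 77 = 1·72 + 5; 72 = 14·5 + 2; 5 = 2·2 + 1; 2 = 2·1 + 0), and 1 | 1.
Extended Euclid: 41323·(-463) + 1150·(16637) = 1. Scale by 1: u₀ = -463.
General solution u = u₀ + 1150t; reducing mod 1150 gives u = 687 (and v = -24686).

687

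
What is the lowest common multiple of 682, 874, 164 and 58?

708724852

682 = 2 · 11 · 31; 874 = 2 · 19 · 23; 164 = 2² · 41; 58 = 2 · 29
lcm takes max exponent of each prime: 2² · 11 · 19 · 23 · 29 · 31 · 41 = 708724852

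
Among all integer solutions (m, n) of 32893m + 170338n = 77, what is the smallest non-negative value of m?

8643

Reduce mod 170338: 32893m ≡ 77 (mod 170338). With g = gcd(32893, 170338) = 7 dividing 77, divide through: 4699m ≡ 11 (mod 24334).
Since gcd(4699, 24334) = 1, m ≡ 11·(4699)⁻¹ ≡ 8643 (mod 24334). Smallest non-negative: 8643.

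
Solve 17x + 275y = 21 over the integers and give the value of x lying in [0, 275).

Reduce mod 275: 17x ≡ 21 (mod 275). With g = gcd(17, 275) = 1 dividing 21, divide through: 17x ≡ 21 (mod 275).
Since gcd(17, 275) = 1, x ≡ 21·(17)⁻¹ ≡ 163 (mod 275). Smallest non-negative: 163.

163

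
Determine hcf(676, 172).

676 = 2² · 13²
172 = 2² · 43
Common: 2² = 4

4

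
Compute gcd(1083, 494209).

Euclid: 494209 = 456·1083 + 361; 1083 = 3·361 + 0. Last nonzero remainder: 361.

361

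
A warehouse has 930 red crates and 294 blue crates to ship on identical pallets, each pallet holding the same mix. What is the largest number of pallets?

6

Euclid: 930 = 3·294 + 48; 294 = 6·48 + 6; 48 = 8·6 + 0. Last nonzero remainder: 6.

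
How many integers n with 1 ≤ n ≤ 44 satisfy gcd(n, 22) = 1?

Prime factors of 22: 2, 11. Count integers ≤ 44 divisible by none of them.
By inclusion–exclusion: 44 − ⌊44/2⌋ − ⌊44/11⌋ + ⌊44/22⌋ = 20.

20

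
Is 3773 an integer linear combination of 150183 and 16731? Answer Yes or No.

By Bézout, 150183s − 16731t = 3773 has integer solutions iff gcd(150183, 16731) | 3773.
Euclid: 150183 = 8·16731 + 16335; 16731 = 1·16335 + 396; 16335 = 41·396 + 99; 396 = 4·99 + 0. gcd = 99; 3773 mod 99 = 11. No.

No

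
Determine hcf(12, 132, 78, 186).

12 = 2² · 3; 132 = 2² · 3 · 11; 78 = 2 · 3 · 13; 186 = 2 · 3 · 31
gcd takes min exponent of each prime: 2 · 3 = 6

6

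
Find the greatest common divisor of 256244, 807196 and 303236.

256244 = 2² · 29 · 47²; 807196 = 2² · 13 · 19² · 43; 303236 = 2² · 41 · 43²
gcd takes min exponent of each prime: 2² = 4

4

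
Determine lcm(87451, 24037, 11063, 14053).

lcm(87451, 24037) = 87451·24037/gcd = 2102059687/13 = 161696899
lcm(161696899, 11063) = 161696899·11063/gcd = 1788852793637/13 = 137604061049
lcm(137604061049, 14053) = 137604061049·14053/gcd = 1933749869921597/299 = 6467390869303

6467390869303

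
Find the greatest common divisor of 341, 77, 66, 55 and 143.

gcd(341, 77): 341 = 4·77 + 33; 77 = 2·33 + 11; 33 = 3·11 + 0 → 11
gcd(11, 66): 66 = 6·11 + 0 → 11
gcd(11, 55): 55 = 5·11 + 0 → 11
gcd(11, 143): 143 = 13·11 + 0 → 11

11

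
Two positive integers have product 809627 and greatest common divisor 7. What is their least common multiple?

115661

gcd·lcm = product, so lcm = 809627/7 = 115661.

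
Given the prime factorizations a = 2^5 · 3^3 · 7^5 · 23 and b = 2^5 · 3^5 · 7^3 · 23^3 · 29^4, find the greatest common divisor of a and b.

min exponent per shared prime: 2^5 · 3^3 · 7^3 · 23 = 6816096

6816096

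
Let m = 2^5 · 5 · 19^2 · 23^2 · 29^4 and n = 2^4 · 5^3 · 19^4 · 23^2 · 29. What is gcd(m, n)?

min exponent per shared prime: 2^4 · 5 · 19^2 · 23^2 · 29 = 443048080

443048080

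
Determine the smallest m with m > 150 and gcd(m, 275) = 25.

275 = 25·11. Any m with gcd(m, 275) = 25 is a multiple of 25, say 25s, with s coprime to 11.
Need s > 150/25, so s ≥ 7. First s ≥ 7 with gcd(s, 11) = 1 is s = 7. Thus m = 25·7 = 175.

175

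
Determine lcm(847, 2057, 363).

43197

lcm(847, 2057) = 847·2057/gcd = 1742279/121 = 14399
lcm(14399, 363) = 14399·363/gcd = 5226837/121 = 43197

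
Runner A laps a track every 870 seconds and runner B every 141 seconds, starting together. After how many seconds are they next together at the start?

40890

870 = 2 · 3 · 5 · 29; 141 = 3 · 47
max exponents: 2 · 3 · 5 · 29 · 47 = 40890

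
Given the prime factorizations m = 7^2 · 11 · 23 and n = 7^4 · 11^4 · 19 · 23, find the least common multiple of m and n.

max exponent per prime: 7^4 · 11^4 · 19 · 23 = 15361878917

15361878917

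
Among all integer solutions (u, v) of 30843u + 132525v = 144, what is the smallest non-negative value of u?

gcd(30843, 132525) = 9 (Euclid: 132525 = 4·30843 + 9153; 30843 = 3·9153 + 3384; 9153 = 2·3384 + 2385; 3384 = 1·2385 + 999; 2385 = 2·999 + 387; 999 = 2·387 + 225; 387 = 1·225 + 162; 225 = 1·162 + 63; 162 = 2·63 + 36; 63 = 1·36 + 27; 36 = 1·27 + 9; 27 = 3·9 + 0), and 9 | 144.
Extended Euclid: 30843·(-4112) + 132525·(957) = 9. Scale by 16: u₀ = -65792.
General solution u = u₀ + 14725t; reducing mod 14725 gives u = 7833 (and v = -1823).

7833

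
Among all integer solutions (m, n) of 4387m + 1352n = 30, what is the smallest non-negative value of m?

Reduce mod 1352: 4387m ≡ 30 (mod 1352). With g = gcd(4387, 1352) = 1 dividing 30, divide through: 4387m ≡ 30 (mod 1352).
Since gcd(4387, 1352) = 1, m ≡ 30·(4387)⁻¹ ≡ 1058 (mod 1352). Smallest non-negative: 1058.

1058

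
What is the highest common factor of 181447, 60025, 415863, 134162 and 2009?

gcd(181447, 60025): 181447 = 3·60025 + 1372; 60025 = 43·1372 + 1029; 1372 = 1·1029 + 343; 1029 = 3·343 + 0 → 343
gcd(343, 415863): 415863 = 1212·343 + 147; 343 = 2·147 + 49; 147 = 3·49 + 0 → 49
gcd(49, 134162): 134162 = 2738·49 + 0 → 49
gcd(49, 2009): 2009 = 41·49 + 0 → 49

49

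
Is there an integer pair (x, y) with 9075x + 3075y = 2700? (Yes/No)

By Bézout, 9075x + 3075y = 2700 has integer solutions iff gcd(9075, 3075) | 2700.
Euclid: 9075 = 2·3075 + 2925; 3075 = 1·2925 + 150; 2925 = 19·150 + 75; 150 = 2·75 + 0. gcd = 75; 2700 mod 75 = 0. Yes.

Yes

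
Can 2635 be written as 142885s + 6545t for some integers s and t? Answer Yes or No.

gcd(142885, 6545): 142885 = 21·6545 + 5440; 6545 = 1·5440 + 1105; 5440 = 4·1105 + 1020; 1105 = 1·1020 + 85; 1020 = 12·85 + 0 → 85
85 divides 2635, so a solution exists.

Yes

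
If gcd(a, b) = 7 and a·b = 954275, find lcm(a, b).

136325

gcd·lcm = product, so lcm = 954275/7 = 136325.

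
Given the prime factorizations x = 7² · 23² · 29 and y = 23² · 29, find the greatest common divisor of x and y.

15341

min exponent per shared prime: 23² · 29 = 15341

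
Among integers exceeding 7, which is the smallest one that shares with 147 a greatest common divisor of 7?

14

Multiples of 7 above 7: 7·2, 7·3, … . Need the cofactor coprime to 147/7 = 21.
Checking s = 2, 3, … the first with gcd(s, 21) = 1 is s = 2, giving 14.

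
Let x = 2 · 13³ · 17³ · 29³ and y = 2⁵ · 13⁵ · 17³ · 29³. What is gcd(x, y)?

526502951858

min exponent per shared prime: 2 · 13³ · 17³ · 29³ = 526502951858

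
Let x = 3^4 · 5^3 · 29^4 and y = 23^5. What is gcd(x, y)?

min exponent per shared prime: (none) = 1

1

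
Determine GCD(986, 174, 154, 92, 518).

gcd(986, 174): 986 = 5·174 + 116; 174 = 1·116 + 58; 116 = 2·58 + 0 → 58
gcd(58, 154): 154 = 2·58 + 38; 58 = 1·38 + 20; 38 = 1·20 + 18; 20 = 1·18 + 2; 18 = 9·2 + 0 → 2
gcd(2, 92): 92 = 46·2 + 0 → 2
gcd(2, 518): 518 = 259·2 + 0 → 2

2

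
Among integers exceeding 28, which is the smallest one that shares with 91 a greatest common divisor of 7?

35

91 = 7·13. Any x with gcd(x, 91) = 7 is a multiple of 7, say 7s, with s coprime to 13.
Need s > 28/7, so s ≥ 5. First s ≥ 5 with gcd(s, 13) = 1 is s = 5. Thus x = 7·5 = 35.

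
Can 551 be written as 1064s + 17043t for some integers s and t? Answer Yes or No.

gcd(1064, 17043): 17043 = 16·1064 + 19; 1064 = 56·19 + 0 → 19
19 divides 551, so a solution exists.

Yes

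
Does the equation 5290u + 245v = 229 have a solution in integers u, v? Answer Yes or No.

gcd(5290, 245): 5290 = 21·245 + 145; 245 = 1·145 + 100; 145 = 1·100 + 45; 100 = 2·45 + 10; 45 = 4·10 + 5; 10 = 2·5 + 0 → 5
5 does not divide 229, so a solution does not exist.

No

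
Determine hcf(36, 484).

4

Euclid: 484 = 13·36 + 16; 36 = 2·16 + 4; 16 = 4·4 + 0. Last nonzero remainder: 4.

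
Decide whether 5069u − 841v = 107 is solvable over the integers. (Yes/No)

By Bézout, 5069u − 841v = 107 has integer solutions iff gcd(5069, 841) | 107.
Euclid: 5069 = 6·841 + 23; 841 = 36·23 + 13; 23 = 1·13 + 10; 13 = 1·10 + 3; 10 = 3·3 + 1; 3 = 3·1 + 0. gcd = 1; 107 mod 1 = 0. Yes.

Yes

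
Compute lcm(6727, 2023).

gcd first: 6727 = 3·2023 + 658; 2023 = 3·658 + 49; 658 = 13·49 + 21; 49 = 2·21 + 7; 21 = 3·7 + 0 → gcd = 7
lcm = 6727·2023/gcd = 13608721/7 = 1944103

1944103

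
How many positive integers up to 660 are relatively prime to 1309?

484

Prime factors of 1309: 7, 11, 17. Count integers ≤ 660 divisible by none of them.
By inclusion–exclusion: 660 − ⌊660/7⌋ − ⌊660/11⌋ − ⌊660/17⌋ + ⌊660/77⌋ + ⌊660/119⌋ + ⌊660/187⌋ − ⌊660/1309⌋ = 484.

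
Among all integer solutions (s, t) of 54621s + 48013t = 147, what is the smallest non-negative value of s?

5820

Euclid: 54621 = 1·48013 + 6608; 48013 = 7·6608 + 1757; 6608 = 3·1757 + 1337; 1757 = 1·1337 + 420; 1337 = 3·420 + 77; 420 = 5·77 + 35; 77 = 2·35 + 7; 35 = 5·7 + 0 → gcd = 7; 147 = 7·21.
Back-substitution yields 54621·(1257) + 48013·(-1430) = 7, so one solution is s = 1257·21 = 26397, t = -1430·21 = -30030.
Solutions in s differ by 48013/7 = 6859; the one in [0, 6859) is 26397 mod 6859 = 5820.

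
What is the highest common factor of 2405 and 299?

Euclid: 2405 = 8·299 + 13; 299 = 23·13 + 0. Last nonzero remainder: 13.

13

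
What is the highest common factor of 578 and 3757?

578 = 2 · 17²
3757 = 13 · 17²
Common: 17² = 289

289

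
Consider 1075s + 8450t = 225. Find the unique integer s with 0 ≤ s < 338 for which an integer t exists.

181

Reduce mod 8450: 1075s ≡ 225 (mod 8450). With g = gcd(1075, 8450) = 25 dividing 225, divide through: 43s ≡ 9 (mod 338).
Since gcd(43, 338) = 1, s ≡ 9·(43)⁻¹ ≡ 181 (mod 338). Smallest non-negative: 181.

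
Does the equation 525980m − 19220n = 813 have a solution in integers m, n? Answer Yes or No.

By Bézout, 525980m − 19220n = 813 has integer solutions iff gcd(525980, 19220) | 813.
Euclid: 525980 = 27·19220 + 7040; 19220 = 2·7040 + 5140; 7040 = 1·5140 + 1900; 5140 = 2·1900 + 1340; 1900 = 1·1340 + 560; 1340 = 2·560 + 220; 560 = 2·220 + 120; 220 = 1·120 + 100; 120 = 1·100 + 20; 100 = 5·20 + 0. gcd = 20; 813 mod 20 = 13. No.

No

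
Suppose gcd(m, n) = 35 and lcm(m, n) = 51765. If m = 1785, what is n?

m·n = gcd·lcm = 35·51765 = 1811775, so n = 1811775/1785 = 1015.

1015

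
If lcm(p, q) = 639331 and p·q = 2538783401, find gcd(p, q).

From gcd × lcm = pq: gcd = 2538783401 / 639331 = 3971.

3971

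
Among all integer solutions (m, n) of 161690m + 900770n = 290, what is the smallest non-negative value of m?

57186

Euclid: 900770 = 5·161690 + 92320; 161690 = 1·92320 + 69370; 92320 = 1·69370 + 22950; 69370 = 3·22950 + 520; 22950 = 44·520 + 70; 520 = 7·70 + 30; 70 = 2·30 + 10; 30 = 3·10 + 0 → gcd = 10; 290 = 10·29.
Back-substitution yields 161690·(-25983) + 900770·(4664) = 10, so one solution is m = -25983·29 = -753507, n = 4664·29 = 135256.
Solutions in m differ by 900770/10 = 90077; the one in [0, 90077) is -753507 mod 90077 = 57186.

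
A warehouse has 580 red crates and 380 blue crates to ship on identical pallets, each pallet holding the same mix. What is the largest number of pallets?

580 = 2² · 5 · 29
380 = 2² · 5 · 19
Common: 2² · 5 = 20

20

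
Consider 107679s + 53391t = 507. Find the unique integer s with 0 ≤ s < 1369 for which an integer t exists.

Euclid: 107679 = 2·53391 + 897; 53391 = 59·897 + 468; 897 = 1·468 + 429; 468 = 1·429 + 39; 429 = 11·39 + 0 → gcd = 39; 507 = 39·13.
Back-substitution yields 107679·(-119) + 53391·(240) = 39, so one solution is s = -119·13 = -1547, t = 240·13 = 3120.
Solutions in s differ by 53391/39 = 1369; the one in [0, 1369) is -1547 mod 1369 = 1191.

1191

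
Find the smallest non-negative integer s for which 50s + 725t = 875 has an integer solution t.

3

Euclid: 725 = 14·50 + 25; 50 = 2·25 + 0 → gcd = 25; 875 = 25·35.
Back-substitution yields 50·(-14) + 725·(1) = 25, so one solution is s = -14·35 = -490, t = 1·35 = 35.
Solutions in s differ by 725/25 = 29; the one in [0, 29) is -490 mod 29 = 3.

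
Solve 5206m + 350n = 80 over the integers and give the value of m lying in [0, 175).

30

Reduce mod 350: 5206m ≡ 80 (mod 350). With g = gcd(5206, 350) = 2 dividing 80, divide through: 2603m ≡ 40 (mod 175).
Since gcd(2603, 175) = 1, m ≡ 40·(2603)⁻¹ ≡ 30 (mod 175). Smallest non-negative: 30.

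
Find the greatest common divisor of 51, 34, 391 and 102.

51 = 3 · 17; 34 = 2 · 17; 391 = 17 · 23; 102 = 2 · 3 · 17
gcd takes min exponent of each prime: 17 = 17

17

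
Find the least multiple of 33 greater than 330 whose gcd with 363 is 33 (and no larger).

gcd(k, 363) = 33 forces 33 | k; write k = 33s. Then gcd(33s, 33·11) = 33·gcd(s, 11), so need gcd(s, 11) = 1.
33s > 330 gives s ≥ 11. The least s ≥ 11 coprime to 11 is 12, so k = 33·12 = 396.

396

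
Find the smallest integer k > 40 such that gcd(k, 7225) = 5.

7225 = 5·1445. Any k with gcd(k, 7225) = 5 is a multiple of 5, say 5s, with s coprime to 1445.
Need s > 40/5, so s ≥ 9. First s ≥ 9 with gcd(s, 1445) = 1 is s = 9. Thus k = 5·9 = 45.

45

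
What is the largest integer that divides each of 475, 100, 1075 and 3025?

gcd(475, 100): 475 = 4·100 + 75; 100 = 1·75 + 25; 75 = 3·25 + 0 → 25
gcd(25, 1075): 1075 = 43·25 + 0 → 25
gcd(25, 3025): 3025 = 121·25 + 0 → 25

25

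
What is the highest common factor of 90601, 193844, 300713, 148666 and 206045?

49

90601 = 7² · 43²; 193844 = 2² · 7² · 23 · 43; 300713 = 7² · 17 · 19²; 148666 = 2 · 7² · 37 · 41; 206045 = 5 · 7² · 29²
gcd takes min exponent of each prime: 7² = 49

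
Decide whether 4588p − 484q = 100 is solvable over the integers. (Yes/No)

Yes

gcd(4588, 484): 4588 = 9·484 + 232; 484 = 2·232 + 20; 232 = 11·20 + 12; 20 = 1·12 + 8; 12 = 1·8 + 4; 8 = 2·4 + 0 → 4
4 divides 100, so a solution exists.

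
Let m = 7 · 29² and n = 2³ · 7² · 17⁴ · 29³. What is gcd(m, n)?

5887

min exponent per shared prime: 7 · 29² = 5887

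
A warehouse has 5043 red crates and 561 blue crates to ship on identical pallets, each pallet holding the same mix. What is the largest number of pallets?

Euclid: 5043 = 8·561 + 555; 561 = 1·555 + 6; 555 = 92·6 + 3; 6 = 2·3 + 0. Last nonzero remainder: 3.

3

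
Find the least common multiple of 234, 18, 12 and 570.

44460

lcm(234, 18) = 234·18/gcd = 4212/18 = 234
lcm(234, 12) = 234·12/gcd = 2808/6 = 468
lcm(468, 570) = 468·570/gcd = 266760/6 = 44460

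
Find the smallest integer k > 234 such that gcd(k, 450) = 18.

252

450 = 18·25. Any k with gcd(k, 450) = 18 is a multiple of 18, say 18s, with s coprime to 25.
Need s > 234/18, so s ≥ 14. First s ≥ 14 with gcd(s, 25) = 1 is s = 14. Thus k = 18·14 = 252.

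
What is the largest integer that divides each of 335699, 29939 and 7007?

637

gcd(335699, 29939): 335699 = 11·29939 + 6370; 29939 = 4·6370 + 4459; 6370 = 1·4459 + 1911; 4459 = 2·1911 + 637; 1911 = 3·637 + 0 → 637
gcd(637, 7007): 7007 = 11·637 + 0 → 637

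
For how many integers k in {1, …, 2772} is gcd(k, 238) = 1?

1118

238 = 2·7·17. Inclusion–exclusion on these primes:
2772 − ⌊2772/2⌋ − ⌊2772/7⌋ − ⌊2772/17⌋ + ⌊2772/14⌋ + ⌊2772/34⌋ + ⌊2772/119⌋ − ⌊2772/238⌋ = 1118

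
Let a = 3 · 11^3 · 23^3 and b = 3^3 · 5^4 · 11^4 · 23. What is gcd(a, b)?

min exponent per shared prime: 3 · 11^3 · 23 = 91839

91839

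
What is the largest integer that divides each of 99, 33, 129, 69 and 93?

gcd(99, 33): 99 = 3·33 + 0 → 33
gcd(33, 129): 129 = 3·33 + 30; 33 = 1·30 + 3; 30 = 10·3 + 0 → 3
gcd(3, 69): 69 = 23·3 + 0 → 3
gcd(3, 93): 93 = 31·3 + 0 → 3

3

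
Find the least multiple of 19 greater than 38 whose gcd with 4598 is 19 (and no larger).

57

gcd(k, 4598) = 19 forces 19 | k; write k = 19s. Then gcd(19s, 19·242) = 19·gcd(s, 242), so need gcd(s, 242) = 1.
19s > 38 gives s ≥ 3. The least s ≥ 3 coprime to 242 is 3, so k = 19·3 = 57.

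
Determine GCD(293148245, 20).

Euclid: 293148245 = 14657412·20 + 5; 20 = 4·5 + 0. Last nonzero remainder: 5.

5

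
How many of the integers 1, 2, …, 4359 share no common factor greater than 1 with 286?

Prime factors of 286: 2, 11, 13. Count integers ≤ 4359 divisible by none of them.
By inclusion–exclusion: 4359 − ⌊4359/2⌋ − ⌊4359/11⌋ − ⌊4359/13⌋ + ⌊4359/22⌋ + ⌊4359/26⌋ + ⌊4359/143⌋ − ⌊4359/286⌋ = 1829.

1829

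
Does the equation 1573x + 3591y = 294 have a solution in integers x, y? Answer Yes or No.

gcd(1573, 3591): 3591 = 2·1573 + 445; 1573 = 3·445 + 238; 445 = 1·238 + 207; 238 = 1·207 + 31; 207 = 6·31 + 21; 31 = 1·21 + 10; 21 = 2·10 + 1; 10 = 10·1 + 0 → 1
1 divides 294, so a solution exists.

Yes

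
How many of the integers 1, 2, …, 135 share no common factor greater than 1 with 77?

77 = 7·11. Inclusion–exclusion on these primes:
135 − ⌊135/7⌋ − ⌊135/11⌋ + ⌊135/77⌋ = 105

105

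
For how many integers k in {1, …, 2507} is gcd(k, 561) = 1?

561 = 3·11·17. Inclusion–exclusion on these primes:
2507 − ⌊2507/3⌋ − ⌊2507/11⌋ − ⌊2507/17⌋ + ⌊2507/33⌋ + ⌊2507/51⌋ + ⌊2507/187⌋ − ⌊2507/561⌋ = 1431

1431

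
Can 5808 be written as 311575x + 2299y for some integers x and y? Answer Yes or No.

Yes

By Bézout, 311575x + 2299y = 5808 has integer solutions iff gcd(311575, 2299) | 5808.
Euclid: 311575 = 135·2299 + 1210; 2299 = 1·1210 + 1089; 1210 = 1·1089 + 121; 1089 = 9·121 + 0. gcd = 121; 5808 mod 121 = 0. Yes.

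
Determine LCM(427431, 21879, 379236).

9535130748

lcm(427431, 21879) = 427431·21879/gcd = 9351762849/51 = 183367899
lcm(183367899, 379236) = 183367899·379236/gcd = 69539708545164/7293 = 9535130748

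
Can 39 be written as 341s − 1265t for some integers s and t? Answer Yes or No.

No

gcd(341, 1265): 1265 = 3·341 + 242; 341 = 1·242 + 99; 242 = 2·99 + 44; 99 = 2·44 + 11; 44 = 4·11 + 0 → 11
11 does not divide 39, so a solution does not exist.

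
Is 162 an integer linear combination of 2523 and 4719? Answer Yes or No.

gcd(2523, 4719): 4719 = 1·2523 + 2196; 2523 = 1·2196 + 327; 2196 = 6·327 + 234; 327 = 1·234 + 93; 234 = 2·93 + 48; 93 = 1·48 + 45; 48 = 1·45 + 3; 45 = 15·3 + 0 → 3
3 divides 162, so a solution exists.

Yes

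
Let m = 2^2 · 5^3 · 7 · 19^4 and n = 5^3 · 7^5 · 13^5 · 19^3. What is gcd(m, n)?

min exponent per shared prime: 5^3 · 7 · 19^3 = 6001625

6001625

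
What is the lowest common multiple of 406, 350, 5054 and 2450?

406 = 2 · 7 · 29; 350 = 2 · 5² · 7; 5054 = 2 · 7 · 19²; 2450 = 2 · 5² · 7²
lcm takes max exponent of each prime: 2 · 5² · 7² · 19² · 29 = 25649050

25649050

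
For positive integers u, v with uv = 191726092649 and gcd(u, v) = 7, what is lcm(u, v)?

Since gcd(u,v)·lcm(u,v) = uv, lcm = 191726092649/7 = 27389441807.

27389441807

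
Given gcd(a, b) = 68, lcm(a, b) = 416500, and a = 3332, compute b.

a·b = gcd·lcm = 68·416500 = 28322000, so b = 28322000/3332 = 8500.

8500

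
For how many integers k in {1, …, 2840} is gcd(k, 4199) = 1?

2337

4199 = 13·17·19. Inclusion–exclusion on these primes:
2840 − ⌊2840/13⌋ − ⌊2840/17⌋ − ⌊2840/19⌋ + ⌊2840/221⌋ + ⌊2840/247⌋ + ⌊2840/323⌋ − ⌊2840/4199⌋ = 2337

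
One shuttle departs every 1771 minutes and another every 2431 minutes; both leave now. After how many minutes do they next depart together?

gcd first: 2431 = 1·1771 + 660; 1771 = 2·660 + 451; 660 = 1·451 + 209; 451 = 2·209 + 33; 209 = 6·33 + 11; 33 = 3·11 + 0 → gcd = 11
lcm = 1771·2431/gcd = 4305301/11 = 391391

391391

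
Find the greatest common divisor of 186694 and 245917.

Euclid: 245917 = 1·186694 + 59223; 186694 = 3·59223 + 9025; 59223 = 6·9025 + 5073; 9025 = 1·5073 + 3952; 5073 = 1·3952 + 1121; 3952 = 3·1121 + 589; 1121 = 1·589 + 532; 589 = 1·532 + 57; 532 = 9·57 + 19; 57 = 3·19 + 0. Last nonzero remainder: 19.

19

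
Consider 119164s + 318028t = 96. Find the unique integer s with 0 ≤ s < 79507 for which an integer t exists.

17713

gcd(119164, 318028) = 4 (Euclid: 318028 = 2·119164 + 79700; 119164 = 1·79700 + 39464; 79700 = 2·39464 + 772; 39464 = 51·772 + 92; 772 = 8·92 + 36; 92 = 2·36 + 20; 36 = 1·20 + 16; 20 = 1·16 + 4; 16 = 4·4 + 0), and 4 | 96.
Extended Euclid: 119164·(17302) + 318028·(-6483) = 4. Scale by 24: s₀ = 415248.
General solution s = s₀ + 79507k; reducing mod 79507 gives s = 17713 (and t = -6637).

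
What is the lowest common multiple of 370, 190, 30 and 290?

lcm(370, 190) = 370·190/gcd = 70300/10 = 7030
lcm(7030, 30) = 7030·30/gcd = 210900/10 = 21090
lcm(21090, 290) = 21090·290/gcd = 6116100/10 = 611610

611610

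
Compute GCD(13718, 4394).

13718 = 2 · 19³
4394 = 2 · 13³
Common: 2 = 2

2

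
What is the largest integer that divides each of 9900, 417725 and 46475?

gcd(9900, 417725): 417725 = 42·9900 + 1925; 9900 = 5·1925 + 275; 1925 = 7·275 + 0 → 275
gcd(275, 46475): 46475 = 169·275 + 0 → 275

275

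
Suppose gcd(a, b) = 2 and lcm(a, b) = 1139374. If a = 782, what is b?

2914

Using ab = gcd(a,b)·lcm(a,b) = 2·1139374 = 2278748, we get b = 2278748/782 = 2914.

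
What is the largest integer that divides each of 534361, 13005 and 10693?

gcd(534361, 13005): 534361 = 41·13005 + 1156; 13005 = 11·1156 + 289; 1156 = 4·289 + 0 → 289
gcd(289, 10693): 10693 = 37·289 + 0 → 289

289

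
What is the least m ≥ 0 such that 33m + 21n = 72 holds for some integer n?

6

gcd(33, 21) = 3 (Euclid: 33 = 1·21 + 12; 21 = 1·12 + 9; 12 = 1·9 + 3; 9 = 3·3 + 0), and 3 | 72.
Extended Euclid: 33·(2) + 21·(-3) = 3. Scale by 24: m₀ = 48.
General solution m = m₀ + 7t; reducing mod 7 gives m = 6 (and n = -6).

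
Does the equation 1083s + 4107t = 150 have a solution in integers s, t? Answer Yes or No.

By Bézout, 1083s + 4107t = 150 has integer solutions iff gcd(1083, 4107) | 150.
Euclid: 4107 = 3·1083 + 858; 1083 = 1·858 + 225; 858 = 3·225 + 183; 225 = 1·183 + 42; 183 = 4·42 + 15; 42 = 2·15 + 12; 15 = 1·12 + 3; 12 = 4·3 + 0. gcd = 3; 150 mod 3 = 0. Yes.

Yes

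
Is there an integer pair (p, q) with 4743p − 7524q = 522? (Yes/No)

By Bézout, 4743p − 7524q = 522 has integer solutions iff gcd(4743, 7524) | 522.
Euclid: 7524 = 1·4743 + 2781; 4743 = 1·2781 + 1962; 2781 = 1·1962 + 819; 1962 = 2·819 + 324; 819 = 2·324 + 171; 324 = 1·171 + 153; 171 = 1·153 + 18; 153 = 8·18 + 9; 18 = 2·9 + 0. gcd = 9; 522 mod 9 = 0. Yes.

Yes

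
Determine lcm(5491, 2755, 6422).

269113910

lcm(5491, 2755) = 5491·2755/gcd = 15127705/19 = 796195
lcm(796195, 6422) = 796195·6422/gcd = 5113164290/19 = 269113910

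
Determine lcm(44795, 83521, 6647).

297752365

44795 = 5 · 17² · 31; 83521 = 17⁴; 6647 = 17² · 23
lcm takes max exponent of each prime: 5 · 17⁴ · 23 · 31 = 297752365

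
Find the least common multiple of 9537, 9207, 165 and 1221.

lcm(9537, 9207) = 9537·9207/gcd = 87807159/33 = 2660823
lcm(2660823, 165) = 2660823·165/gcd = 439035795/33 = 13304115
lcm(13304115, 1221) = 13304115·1221/gcd = 16244324415/33 = 492252255

492252255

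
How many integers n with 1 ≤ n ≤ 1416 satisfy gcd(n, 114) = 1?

447

114 = 2·3·19. Inclusion–exclusion on these primes:
1416 − ⌊1416/2⌋ − ⌊1416/3⌋ − ⌊1416/19⌋ + ⌊1416/6⌋ + ⌊1416/38⌋ + ⌊1416/57⌋ − ⌊1416/114⌋ = 447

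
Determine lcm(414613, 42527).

414613 = 17 · 29³; 42527 = 23 · 43²
max exponents: 17 · 23 · 29³ · 43² = 17632247051

17632247051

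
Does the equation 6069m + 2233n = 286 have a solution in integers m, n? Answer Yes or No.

No

gcd(6069, 2233): 6069 = 2·2233 + 1603; 2233 = 1·1603 + 630; 1603 = 2·630 + 343; 630 = 1·343 + 287; 343 = 1·287 + 56; 287 = 5·56 + 7; 56 = 8·7 + 0 → 7
7 does not divide 286, so a solution does not exist.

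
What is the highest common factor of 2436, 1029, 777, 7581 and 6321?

21

2436 = 2² · 3 · 7 · 29; 1029 = 3 · 7³; 777 = 3 · 7 · 37; 7581 = 3 · 7 · 19²; 6321 = 3 · 7² · 43
gcd takes min exponent of each prime: 3 · 7 = 21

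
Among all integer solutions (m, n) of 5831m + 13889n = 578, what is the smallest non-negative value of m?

224

Reduce mod 13889: 5831m ≡ 578 (mod 13889). With g = gcd(5831, 13889) = 17 dividing 578, divide through: 343m ≡ 34 (mod 817).
Since gcd(343, 817) = 1, m ≡ 34·(343)⁻¹ ≡ 224 (mod 817). Smallest non-negative: 224.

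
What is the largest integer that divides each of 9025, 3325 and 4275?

gcd(9025, 3325): 9025 = 2·3325 + 2375; 3325 = 1·2375 + 950; 2375 = 2·950 + 475; 950 = 2·475 + 0 → 475
gcd(475, 4275): 4275 = 9·475 + 0 → 475

475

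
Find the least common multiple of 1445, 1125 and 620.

1445 = 5 · 17²; 1125 = 3² · 5³; 620 = 2² · 5 · 31
lcm takes max exponent of each prime: 2² · 3² · 5³ · 17² · 31 = 40315500

40315500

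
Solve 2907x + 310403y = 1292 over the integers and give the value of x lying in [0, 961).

Euclid: 310403 = 106·2907 + 2261; 2907 = 1·2261 + 646; 2261 = 3·646 + 323; 646 = 2·323 + 0 → gcd = 323; 1292 = 323·4.
Back-substitution yields 2907·(-427) + 310403·(4) = 323, so one solution is x = -427·4 = -1708, y = 4·4 = 16.
Solutions in x differ by 310403/323 = 961; the one in [0, 961) is -1708 mod 961 = 214.

214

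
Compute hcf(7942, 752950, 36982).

22

7942 = 2 · 11 · 19²; 752950 = 2 · 5² · 11 · 37²; 36982 = 2 · 11 · 41²
gcd takes min exponent of each prime: 2 · 11 = 22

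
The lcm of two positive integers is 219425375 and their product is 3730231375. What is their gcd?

gcd·lcm = product, so gcd = 3730231375/219425375 = 17.

17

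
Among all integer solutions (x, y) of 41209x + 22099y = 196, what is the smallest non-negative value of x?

377

gcd(41209, 22099) = 49 (Euclid: 41209 = 1·22099 + 19110; 22099 = 1·19110 + 2989; 19110 = 6·2989 + 1176; 2989 = 2·1176 + 637; 1176 = 1·637 + 539; 637 = 1·539 + 98; 539 = 5·98 + 49; 98 = 2·49 + 0), and 49 | 196.
Extended Euclid: 41209·(207) + 22099·(-386) = 49. Scale by 4: x₀ = 828.
General solution x = x₀ + 451t; reducing mod 451 gives x = 377 (and y = -703).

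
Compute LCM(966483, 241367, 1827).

966483 = 3² · 7 · 23² · 29; 241367 = 7 · 29² · 41; 1827 = 3² · 7 · 29
lcm takes max exponent of each prime: 3² · 7 · 23² · 29² · 41 = 1149148287

1149148287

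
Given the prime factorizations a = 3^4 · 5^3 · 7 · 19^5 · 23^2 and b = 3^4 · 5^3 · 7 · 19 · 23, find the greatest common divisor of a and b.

30972375

min exponent per shared prime: 3^4 · 5^3 · 7 · 19 · 23 = 30972375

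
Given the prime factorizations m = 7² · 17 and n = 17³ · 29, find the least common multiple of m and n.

max exponent per prime: 7² · 17³ · 29 = 6981373

6981373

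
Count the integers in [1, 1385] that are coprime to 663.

Prime factors of 663: 3, 13, 17. Count integers ≤ 1385 divisible by none of them.
By inclusion–exclusion: 1385 − ⌊1385/3⌋ − ⌊1385/13⌋ − ⌊1385/17⌋ + ⌊1385/39⌋ + ⌊1385/51⌋ + ⌊1385/221⌋ − ⌊1385/663⌋ = 803.

803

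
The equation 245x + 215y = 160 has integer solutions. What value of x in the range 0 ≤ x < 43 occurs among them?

Reduce mod 215: 245x ≡ 160 (mod 215). With g = gcd(245, 215) = 5 dividing 160, divide through: 49x ≡ 32 (mod 43).
Since gcd(49, 43) = 1, x ≡ 32·(49)⁻¹ ≡ 34 (mod 43). Smallest non-negative: 34.

34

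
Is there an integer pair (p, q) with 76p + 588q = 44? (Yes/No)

Yes

By Bézout, 76p + 588q = 44 has integer solutions iff gcd(76, 588) | 44.
Euclid: 588 = 7·76 + 56; 76 = 1·56 + 20; 56 = 2·20 + 16; 20 = 1·16 + 4; 16 = 4·4 + 0. gcd = 4; 44 mod 4 = 0. Yes.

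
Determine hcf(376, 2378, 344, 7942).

2

gcd(376, 2378): 2378 = 6·376 + 122; 376 = 3·122 + 10; 122 = 12·10 + 2; 10 = 5·2 + 0 → 2
gcd(2, 344): 344 = 172·2 + 0 → 2
gcd(2, 7942): 7942 = 3971·2 + 0 → 2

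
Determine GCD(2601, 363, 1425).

3

gcd(2601, 363): 2601 = 7·363 + 60; 363 = 6·60 + 3; 60 = 20·3 + 0 → 3
gcd(3, 1425): 1425 = 475·3 + 0 → 3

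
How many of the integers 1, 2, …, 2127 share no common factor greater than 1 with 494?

Prime factors of 494: 2, 13, 19. Count integers ≤ 2127 divisible by none of them.
By inclusion–exclusion: 2127 − ⌊2127/2⌋ − ⌊2127/13⌋ − ⌊2127/19⌋ + ⌊2127/26⌋ + ⌊2127/38⌋ + ⌊2127/247⌋ − ⌊2127/494⌋ = 930.

930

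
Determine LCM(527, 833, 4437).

6739803

527 = 17 · 31; 833 = 7² · 17; 4437 = 3² · 17 · 29
lcm takes max exponent of each prime: 3² · 7² · 17 · 29 · 31 = 6739803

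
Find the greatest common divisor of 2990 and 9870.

10

2990 = 2 · 5 · 13 · 23
9870 = 2 · 3 · 5 · 7 · 47
Common: 2 · 5 = 10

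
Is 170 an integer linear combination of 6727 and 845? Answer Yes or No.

Yes

gcd(6727, 845): 6727 = 7·845 + 812; 845 = 1·812 + 33; 812 = 24·33 + 20; 33 = 1·20 + 13; 20 = 1·13 + 7; 13 = 1·7 + 6; 7 = 1·6 + 1; 6 = 6·1 + 0 → 1
1 divides 170, so a solution exists.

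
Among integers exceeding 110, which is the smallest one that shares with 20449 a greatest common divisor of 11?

Multiples of 11 above 110: 11·11, 11·12, … . Need the cofactor coprime to 20449/11 = 1859.
Checking s = 11, 12, … the first with gcd(s, 1859) = 1 is s = 12, giving 132.

132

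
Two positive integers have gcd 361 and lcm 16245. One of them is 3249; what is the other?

1805

m·n = gcd·lcm = 361·16245 = 5864445, so n = 5864445/3249 = 1805.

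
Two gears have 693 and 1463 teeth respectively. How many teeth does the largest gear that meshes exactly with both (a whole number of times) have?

77

Euclid: 1463 = 2·693 + 77; 693 = 9·77 + 0. Last nonzero remainder: 77.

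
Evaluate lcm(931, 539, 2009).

lcm(931, 539) = 931·539/gcd = 501809/49 = 10241
lcm(10241, 2009) = 10241·2009/gcd = 20574169/49 = 419881

419881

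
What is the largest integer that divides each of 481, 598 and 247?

13

481 = 13 · 37; 598 = 2 · 13 · 23; 247 = 13 · 19
gcd takes min exponent of each prime: 13 = 13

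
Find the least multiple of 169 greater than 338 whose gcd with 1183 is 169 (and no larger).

507

Multiples of 169 above 338: 169·3, 169·4, … . Need the cofactor coprime to 1183/169 = 7.
Checking s = 3, 4, … the first with gcd(s, 7) = 1 is s = 3, giving 507.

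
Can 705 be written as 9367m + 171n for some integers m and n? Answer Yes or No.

gcd(9367, 171): 9367 = 54·171 + 133; 171 = 1·133 + 38; 133 = 3·38 + 19; 38 = 2·19 + 0 → 19
19 does not divide 705, so a solution does not exist.

No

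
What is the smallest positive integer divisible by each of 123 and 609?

123 = 3 · 41; 609 = 3 · 7 · 29
max exponents: 3 · 7 · 29 · 41 = 24969

24969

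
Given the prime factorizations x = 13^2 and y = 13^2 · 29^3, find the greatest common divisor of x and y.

min exponent per shared prime: 13^2 = 169

169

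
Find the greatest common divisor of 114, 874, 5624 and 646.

38

114 = 2 · 3 · 19; 874 = 2 · 19 · 23; 5624 = 2³ · 19 · 37; 646 = 2 · 17 · 19
gcd takes min exponent of each prime: 2 · 19 = 38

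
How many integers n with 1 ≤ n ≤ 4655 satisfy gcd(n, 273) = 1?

2455

273 = 3·7·13. Inclusion–exclusion on these primes:
4655 − ⌊4655/3⌋ − ⌊4655/7⌋ − ⌊4655/13⌋ + ⌊4655/21⌋ + ⌊4655/39⌋ + ⌊4655/91⌋ − ⌊4655/273⌋ = 2455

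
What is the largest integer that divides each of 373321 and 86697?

373321 = 13² · 47²
86697 = 3³ · 13² · 19
Common: 13² = 169

169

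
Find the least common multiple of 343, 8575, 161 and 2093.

2563925

343 = 7³; 8575 = 5² · 7³; 161 = 7 · 23; 2093 = 7 · 13 · 23
lcm takes max exponent of each prime: 5² · 7³ · 13 · 23 = 2563925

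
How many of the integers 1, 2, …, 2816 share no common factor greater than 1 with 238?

1136

238 = 2·7·17. Inclusion–exclusion on these primes:
2816 − ⌊2816/2⌋ − ⌊2816/7⌋ − ⌊2816/17⌋ + ⌊2816/14⌋ + ⌊2816/34⌋ + ⌊2816/119⌋ − ⌊2816/238⌋ = 1136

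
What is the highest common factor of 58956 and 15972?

12

58956 = 2² · 3 · 17³
15972 = 2² · 3 · 11³
Common: 2² · 3 = 12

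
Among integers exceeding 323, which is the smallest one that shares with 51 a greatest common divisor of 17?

340

51 = 17·3. Any x with gcd(x, 51) = 17 is a multiple of 17, say 17s, with s coprime to 3.
Need s > 323/17, so s ≥ 20. First s ≥ 20 with gcd(s, 3) = 1 is s = 20. Thus x = 17·20 = 340.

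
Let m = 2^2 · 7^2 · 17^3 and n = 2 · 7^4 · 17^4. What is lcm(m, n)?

802135684

max exponent per prime: 2^2 · 7^4 · 17^4 = 802135684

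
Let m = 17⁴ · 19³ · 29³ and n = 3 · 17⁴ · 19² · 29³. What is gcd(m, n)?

min exponent per shared prime: 17⁴ · 19² · 29³ = 735354714509

735354714509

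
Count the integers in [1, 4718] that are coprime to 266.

266 = 2·7·19. Inclusion–exclusion on these primes:
4718 − ⌊4718/2⌋ − ⌊4718/7⌋ − ⌊4718/19⌋ + ⌊4718/14⌋ + ⌊4718/38⌋ + ⌊4718/133⌋ − ⌊4718/266⌋ = 1916

1916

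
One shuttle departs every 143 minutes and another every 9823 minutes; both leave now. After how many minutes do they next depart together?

127699

gcd first: 9823 = 68·143 + 99; 143 = 1·99 + 44; 99 = 2·44 + 11; 44 = 4·11 + 0 → gcd = 11
lcm = 143·9823/gcd = 1404689/11 = 127699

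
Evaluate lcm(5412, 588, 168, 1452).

5412 = 2² · 3 · 11 · 41; 588 = 2² · 3 · 7²; 168 = 2³ · 3 · 7; 1452 = 2² · 3 · 11²
lcm takes max exponent of each prime: 2³ · 3 · 7² · 11² · 41 = 5834136

5834136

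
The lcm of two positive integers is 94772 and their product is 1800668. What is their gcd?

19

gcd·lcm = product, so gcd = 1800668/94772 = 19.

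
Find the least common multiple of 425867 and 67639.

425867 = 13 · 17 · 41 · 47; 67639 = 11² · 13 · 43
max exponents: 11² · 13 · 17 · 41 · 43 · 47 = 2215786001

2215786001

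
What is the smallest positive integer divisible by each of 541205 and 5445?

541205 = 5 · 7² · 47²; 5445 = 3² · 5 · 11²
max exponents: 3² · 5 · 7² · 11² · 47² = 589372245

589372245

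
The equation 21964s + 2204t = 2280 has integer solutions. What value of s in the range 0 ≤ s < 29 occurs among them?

28

Reduce mod 2204: 21964s ≡ 2280 (mod 2204). With g = gcd(21964, 2204) = 76 dividing 2280, divide through: 289s ≡ 30 (mod 29).
Since gcd(289, 29) = 1, s ≡ 30·(289)⁻¹ ≡ 28 (mod 29). Smallest non-negative: 28.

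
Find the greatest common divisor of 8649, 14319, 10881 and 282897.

8649 = 3² · 31²; 14319 = 3² · 37 · 43; 10881 = 3³ · 13 · 31; 282897 = 3² · 17 · 43²
gcd takes min exponent of each prime: 3² = 9

9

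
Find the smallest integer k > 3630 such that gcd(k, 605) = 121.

3751

Multiples of 121 above 3630: 121·31, 121·32, … . Need the cofactor coprime to 605/121 = 5.
Checking s = 31, 32, … the first with gcd(s, 5) = 1 is s = 31, giving 3751.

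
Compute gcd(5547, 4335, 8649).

gcd(5547, 4335): 5547 = 1·4335 + 1212; 4335 = 3·1212 + 699; 1212 = 1·699 + 513; 699 = 1·513 + 186; 513 = 2·186 + 141; 186 = 1·141 + 45; 141 = 3·45 + 6; 45 = 7·6 + 3; 6 = 2·3 + 0 → 3
gcd(3, 8649): 8649 = 2883·3 + 0 → 3

3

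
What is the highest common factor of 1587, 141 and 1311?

1587 = 3 · 23²; 141 = 3 · 47; 1311 = 3 · 19 · 23
gcd takes min exponent of each prime: 3 = 3

3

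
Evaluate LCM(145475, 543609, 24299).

145475 = 5² · 11 · 23²; 543609 = 3² · 11 · 17² · 19; 24299 = 11 · 47²
lcm takes max exponent of each prime: 3² · 5² · 11 · 17² · 19 · 23² · 47² = 15881006916225

15881006916225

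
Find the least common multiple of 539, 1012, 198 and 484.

539 = 7² · 11; 1012 = 2² · 11 · 23; 198 = 2 · 3² · 11; 484 = 2² · 11²
lcm takes max exponent of each prime: 2² · 3² · 7² · 11² · 23 = 4909212

4909212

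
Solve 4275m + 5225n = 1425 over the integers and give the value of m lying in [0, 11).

4

Reduce mod 5225: 4275m ≡ 1425 (mod 5225). With g = gcd(4275, 5225) = 475 dividing 1425, divide through: 9m ≡ 3 (mod 11).
Since gcd(9, 11) = 1, m ≡ 3·(9)⁻¹ ≡ 4 (mod 11). Smallest non-negative: 4.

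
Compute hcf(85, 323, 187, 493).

gcd(85, 323): 323 = 3·85 + 68; 85 = 1·68 + 17; 68 = 4·17 + 0 → 17
gcd(17, 187): 187 = 11·17 + 0 → 17
gcd(17, 493): 493 = 29·17 + 0 → 17

17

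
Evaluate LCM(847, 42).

847 = 7 · 11²; 42 = 2 · 3 · 7
max exponents: 2 · 3 · 7 · 11² = 5082

5082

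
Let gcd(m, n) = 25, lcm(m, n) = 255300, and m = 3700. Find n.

m·n = gcd·lcm = 25·255300 = 6382500, so n = 6382500/3700 = 1725.

1725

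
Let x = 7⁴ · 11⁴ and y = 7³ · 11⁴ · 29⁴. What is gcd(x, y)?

5021863

min exponent per shared prime: 7³ · 11⁴ = 5021863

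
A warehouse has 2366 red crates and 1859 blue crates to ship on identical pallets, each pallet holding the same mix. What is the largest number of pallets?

169

2366 = 2 · 7 · 13²
1859 = 11 · 13²
Common: 13² = 169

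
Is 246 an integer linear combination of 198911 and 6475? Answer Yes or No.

Yes

gcd(198911, 6475): 198911 = 30·6475 + 4661; 6475 = 1·4661 + 1814; 4661 = 2·1814 + 1033; 1814 = 1·1033 + 781; 1033 = 1·781 + 252; 781 = 3·252 + 25; 252 = 10·25 + 2; 25 = 12·2 + 1; 2 = 2·1 + 0 → 1
1 divides 246, so a solution exists.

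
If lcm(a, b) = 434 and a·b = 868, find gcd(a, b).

From gcd × lcm = ab: gcd = 868 / 434 = 2.

2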